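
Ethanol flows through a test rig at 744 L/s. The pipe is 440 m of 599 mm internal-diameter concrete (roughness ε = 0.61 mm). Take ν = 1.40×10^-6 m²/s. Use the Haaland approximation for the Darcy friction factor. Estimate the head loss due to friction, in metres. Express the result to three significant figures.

h_f ≈ 5.22 m

V = 4Q/(πD²) = 4·0.744/(π·0.599²) = 2.640 m/s
Re = VD/ν = 2.640·0.599/1.40×10^-6 = 1.13×10^6 → turbulent
ε/D = 0.61/599 = 0.00102
Haaland: f = 0.02000
h_f = f(L/D)V²/(2g) = 0.02000·(440/0.599)·2.640²/(2·9.81) = 5.218 m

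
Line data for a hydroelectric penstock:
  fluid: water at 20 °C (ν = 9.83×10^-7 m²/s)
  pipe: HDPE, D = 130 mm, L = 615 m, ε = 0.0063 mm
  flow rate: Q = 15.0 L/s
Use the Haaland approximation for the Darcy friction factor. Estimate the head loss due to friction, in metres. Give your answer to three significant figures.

h_f ≈ 5.14 m

V = 4Q/(πD²) = 4·0.0150/(π·0.130²) = 1.130 m/s
Re = VD/ν = 1.130·0.130/9.83×10^-7 = 1.49×10^5 → turbulent
ε/D = 0.0063/130 = 4.85×10^-5
Haaland: f = 0.01668
h_f = f(L/D)V²/(2g) = 0.01668·(615/0.130)·1.130²/(2·9.81) = 5.137 m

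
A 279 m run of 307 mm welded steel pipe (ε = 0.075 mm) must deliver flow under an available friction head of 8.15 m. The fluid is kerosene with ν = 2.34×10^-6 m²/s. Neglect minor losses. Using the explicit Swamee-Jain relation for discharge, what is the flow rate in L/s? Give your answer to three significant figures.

Q ≈ 245 L/s

Swamee-Jain (Type II): Q = -0.965·√(gD⁵h_f/L)·ln[ε/(3.7D) + √(3.17ν²L/(gD³h_f))]
√(gD⁵h_f/L) = √(9.81·0.307⁵·8.15/279) = 0.02795
ε/(3.7D) = 6.60×10^-5; √(3.17ν²L/(gD³h_f)) = 4.58×10^-5
Q = -0.965·0.02795·ln(1.118×10^-4) = 0.2455 m³/s
Check: V = 3.32 m/s, Re = 4.35×10^5, f = 0.01609, h_f = 8.20 m ≈ 8.15 m ✓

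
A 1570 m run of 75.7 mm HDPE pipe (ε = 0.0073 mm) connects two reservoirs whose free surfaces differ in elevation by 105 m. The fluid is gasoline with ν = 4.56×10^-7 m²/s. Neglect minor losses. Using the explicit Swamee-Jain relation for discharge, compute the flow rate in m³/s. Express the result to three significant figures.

Q ≈ 0.0117 m³/s

Swamee-Jain (Type II): Q = -0.965·√(gD⁵h_f/L)·ln[ε/(3.7D) + √(3.17ν²L/(gD³h_f))]
√(gD⁵h_f/L) = √(9.81·0.0757⁵·105/1570) = 0.001277
ε/(3.7D) = 2.61×10^-5; √(3.17ν²L/(gD³h_f)) = 4.81×10^-5
Q = -0.965·0.001277·ln(7.419×10^-5) = 0.01172 m³/s
Check: V = 2.60 m/s, Re = 4.32×10^5, f = 0.01468, h_f = 105 m ≈ 105 m ✓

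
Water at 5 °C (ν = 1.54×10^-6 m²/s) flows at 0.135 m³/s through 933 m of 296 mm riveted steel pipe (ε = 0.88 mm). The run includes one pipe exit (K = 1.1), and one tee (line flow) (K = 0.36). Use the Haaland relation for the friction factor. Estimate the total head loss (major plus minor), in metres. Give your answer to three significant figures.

H_L ≈ 16.7 m

V = 4Q/(πD²) = 1.962 m/s; V²/2g = 0.1962 m
Re = 3.77×10^5, ε/D = 0.00297 → f = 0.02648 (Haaland)
Major: h_f = f(L/D)·V²/2g = 0.02648·3152·0.1962 = 16.37 m
Minor: ΣK = 1.46; h_m = ΣK·V²/2g = 0.2864 m
Total H_L = 16.37 + 0.2864 = 16.66 m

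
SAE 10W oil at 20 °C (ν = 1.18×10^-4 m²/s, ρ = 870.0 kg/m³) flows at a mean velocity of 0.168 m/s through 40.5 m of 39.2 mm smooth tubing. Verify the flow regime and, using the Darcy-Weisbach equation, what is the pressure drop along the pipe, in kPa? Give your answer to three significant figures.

Δp ≈ 14.5 kPa

Re = VD/ν = 0.168·0.03920/1.18×10^-4 = 55.8 → laminar (Re < 2300)
f = 64/Re = 1.147
h_f = f(L/D)V²/(2g) = 1.147·(40.5/0.03920)·0.168²/(2·9.81) = 1.704 m
Δp = ρg·h_f = 870.0·9.81·1.704 = 14.55 kPa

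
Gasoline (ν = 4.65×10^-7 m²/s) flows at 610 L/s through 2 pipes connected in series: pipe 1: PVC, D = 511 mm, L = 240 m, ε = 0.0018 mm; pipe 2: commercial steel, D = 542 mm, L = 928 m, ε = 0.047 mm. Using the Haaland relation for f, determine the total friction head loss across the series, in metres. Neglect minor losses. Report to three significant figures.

Pipe 1: V = 2.974 m/s, Re = 3.27×10^6, ε/D = 3.52×10^-6, f = 0.009720, h_1 = f(L/D)V²/2g = 2.059 m
Pipe 2: V = 2.644 m/s, Re = 3.08×10^6, ε/D = 8.67×10^-5, f = 0.01223, h_2 = f(L/D)V²/2g = 7.463 m
Series → Q common, losses add: H = Σh = 9.522 m

H ≈ 9.52 m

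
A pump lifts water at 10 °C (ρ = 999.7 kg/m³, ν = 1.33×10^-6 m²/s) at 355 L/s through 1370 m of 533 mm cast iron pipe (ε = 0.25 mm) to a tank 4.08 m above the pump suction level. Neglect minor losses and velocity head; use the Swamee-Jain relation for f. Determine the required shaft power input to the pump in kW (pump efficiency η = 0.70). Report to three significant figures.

P_shaft ≈ 49.0 kW

V = 4Q/(πD²) = 1.591 m/s; Re = 6.38×10^5; ε/D = 4.69×10^-4; f = 0.01738
h_f = f(L/D)V²/2g = 5.763 m
Total head H = z + h_f = 4.08 + 5.763 = 9.843 m
P_hyd = ρgQH = 999.7·9.81·0.355·9.843 = 34.27 kW
P_shaft = P_hyd/η = 34.27/0.70 = 48.95 kW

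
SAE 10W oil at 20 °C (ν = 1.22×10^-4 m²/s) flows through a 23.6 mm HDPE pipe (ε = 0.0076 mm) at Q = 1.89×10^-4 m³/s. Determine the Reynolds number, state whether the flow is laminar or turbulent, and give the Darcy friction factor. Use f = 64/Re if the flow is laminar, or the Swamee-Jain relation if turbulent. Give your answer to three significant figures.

Re ≈ 83.6; laminar; f = 64/Re ≈ 0.766

V = 4Q/(πD²) = 0.4321 m/s
Re = VD/ν = 0.4321·0.0236/1.22×10^-4 = 83.6
Re < 2300 → laminar → f = 64/Re = 0.7657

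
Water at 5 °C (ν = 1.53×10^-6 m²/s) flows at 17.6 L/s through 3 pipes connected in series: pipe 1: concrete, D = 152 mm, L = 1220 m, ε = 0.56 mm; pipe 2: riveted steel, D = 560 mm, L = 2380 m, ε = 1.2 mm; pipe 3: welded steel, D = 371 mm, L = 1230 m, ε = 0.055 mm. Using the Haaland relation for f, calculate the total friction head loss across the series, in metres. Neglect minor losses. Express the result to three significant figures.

Pipe 1: V = 0.9699 m/s, Re = 9.64×10^4, ε/D = 0.00368, f = 0.02887, h_1 = f(L/D)V²/2g = 11.11 m
Pipe 2: V = 0.07146 m/s, Re = 2.62×10^4, ε/D = 0.00214, f = 0.02860, h_2 = f(L/D)V²/2g = 0.03164 m
Pipe 3: V = 0.1628 m/s, Re = 3.95×10^4, ε/D = 1.48×10^-4, f = 0.02223, h_3 = f(L/D)V²/2g = 0.09958 m
Series → Q common, losses add: H = Σh = 11.24 m

H ≈ 11.2 m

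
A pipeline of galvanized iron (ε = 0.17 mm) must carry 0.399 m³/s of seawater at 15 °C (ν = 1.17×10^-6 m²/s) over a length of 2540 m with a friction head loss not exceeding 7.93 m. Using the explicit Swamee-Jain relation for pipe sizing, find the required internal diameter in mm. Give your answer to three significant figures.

Swamee-Jain (Type III): D = 0.66·[ε^1.25·(LQ²/(gh_f))^4.75 + ν·Q^9.4·(L/(gh_f))^5.2]^0.04
LQ²/(gh_f) = 5.198; L/(gh_f) = 32.65
Term 1 = ε^1.25·(…)^4.75 = 0.0488; Term 2 = ν·Q^9.4·(…)^5.2 = 0.0155
D = 0.66·(0.0488 + 0.0155)^0.04 = 0.5914 m = 591 mm
Check: V = 1.45 m/s, Re = 7.34×10^5, f = 0.01589, h_f = 7.34 m ≈ 7.93 m ✓

D ≈ 591 mm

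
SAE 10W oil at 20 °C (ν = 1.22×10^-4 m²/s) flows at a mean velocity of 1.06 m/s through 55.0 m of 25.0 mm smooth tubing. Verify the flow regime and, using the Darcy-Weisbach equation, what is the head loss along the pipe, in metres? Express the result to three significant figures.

Re = VD/ν = 1.06·0.02500/1.22×10^-4 = 217 → laminar (Re < 2300)
f = 64/Re = 0.2946
h_f = f(L/D)V²/(2g) = 0.2946·(55.0/0.02500)·1.06²/(2·9.81) = 37.12 m

h_f ≈ 37.1 m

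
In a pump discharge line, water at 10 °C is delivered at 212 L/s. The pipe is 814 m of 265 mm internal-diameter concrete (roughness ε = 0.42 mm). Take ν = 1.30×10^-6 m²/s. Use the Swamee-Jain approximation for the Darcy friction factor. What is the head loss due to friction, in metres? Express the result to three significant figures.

h_f ≈ 51.8 m

V = 4Q/(πD²) = 4·0.212/(π·0.265²) = 3.844 m/s
Re = VD/ν = 3.844·0.265/1.30×10^-6 = 7.84×10^5 → turbulent
ε/D = 0.42/265 = 0.00158
Swamee-Jain: f = 0.02241
h_f = f(L/D)V²/(2g) = 0.02241·(814/0.265)·3.844²/(2·9.81) = 51.83 m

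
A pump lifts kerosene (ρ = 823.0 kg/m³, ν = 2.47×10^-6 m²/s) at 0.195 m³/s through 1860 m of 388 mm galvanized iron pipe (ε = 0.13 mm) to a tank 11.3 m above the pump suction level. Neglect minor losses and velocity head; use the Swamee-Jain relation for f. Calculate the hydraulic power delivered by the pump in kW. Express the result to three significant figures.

V = 4Q/(πD²) = 1.649 m/s; Re = 2.59×10^5; ε/D = 3.35×10^-4; f = 0.01754
h_f = f(L/D)V²/2g = 11.65 m
Total head H = z + h_f = 11.3 + 11.65 = 22.95 m
P_hyd = ρgQH = 823.0·9.81·0.195·22.95 = 36.14 kW

P_hyd ≈ 36.1 kW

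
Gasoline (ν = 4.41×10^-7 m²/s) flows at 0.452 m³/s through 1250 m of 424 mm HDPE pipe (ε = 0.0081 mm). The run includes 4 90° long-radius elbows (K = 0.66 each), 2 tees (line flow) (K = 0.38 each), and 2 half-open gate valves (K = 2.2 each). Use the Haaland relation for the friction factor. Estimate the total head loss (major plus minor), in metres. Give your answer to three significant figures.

V = 4Q/(πD²) = 3.201 m/s; V²/2g = 0.5223 m
Re = 3.08×10^6, ε/D = 1.91×10^-5 → f = 0.01041 (Haaland)
Major: h_f = f(L/D)·V²/2g = 0.01041·2948·0.5223 = 16.03 m
Minor: ΣK = 7.80; h_m = ΣK·V²/2g = 4.074 m
Total H_L = 16.03 + 4.074 = 20.11 m

H_L ≈ 20.1 m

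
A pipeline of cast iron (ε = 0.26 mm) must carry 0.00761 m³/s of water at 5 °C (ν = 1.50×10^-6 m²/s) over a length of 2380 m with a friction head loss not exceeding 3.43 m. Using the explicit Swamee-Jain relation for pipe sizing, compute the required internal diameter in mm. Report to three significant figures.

D ≈ 156 mm

Swamee-Jain (Type III): D = 0.66·[ε^1.25·(LQ²/(gh_f))^4.75 + ν·Q^9.4·(L/(gh_f))^5.2]^0.04
LQ²/(gh_f) = 0.004096; L/(gh_f) = 70.73
Term 1 = ε^1.25·(…)^4.75 = 1.51×10^-16; Term 2 = ν·Q^9.4·(…)^5.2 = 7.57×10^-17
D = 0.66·(1.51×10^-16 + 7.57×10^-17)^0.04 = 0.1562 m = 156 mm
Check: V = 0.397 m/s, Re = 4.14×10^4, f = 0.02653, h_f = 3.25 m ≈ 3.43 m ✓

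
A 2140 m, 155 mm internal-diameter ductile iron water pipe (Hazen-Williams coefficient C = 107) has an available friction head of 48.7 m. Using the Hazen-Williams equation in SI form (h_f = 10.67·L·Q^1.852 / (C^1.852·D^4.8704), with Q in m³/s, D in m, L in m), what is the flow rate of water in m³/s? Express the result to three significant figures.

Rearranging: Q = [h_f·C^1.852·D^4.8704 / (10.67·L)]^(1/1.852)
Q = [48.7·107^1.852·0.155^4.8704 / (10.67·2140)]^0.540 = 0.02870 m³/s

Q ≈ 0.0287 m³/s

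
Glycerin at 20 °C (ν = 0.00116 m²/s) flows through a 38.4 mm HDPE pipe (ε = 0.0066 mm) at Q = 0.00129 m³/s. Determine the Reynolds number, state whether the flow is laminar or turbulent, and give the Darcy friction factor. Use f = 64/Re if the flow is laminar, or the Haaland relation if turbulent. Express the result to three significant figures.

V = 4Q/(πD²) = 1.114 m/s
Re = VD/ν = 1.114·0.0384/0.00116 = 36.9
Re < 2300 → laminar → f = 64/Re = 1.736

Re ≈ 36.9; laminar; f = 64/Re ≈ 1.74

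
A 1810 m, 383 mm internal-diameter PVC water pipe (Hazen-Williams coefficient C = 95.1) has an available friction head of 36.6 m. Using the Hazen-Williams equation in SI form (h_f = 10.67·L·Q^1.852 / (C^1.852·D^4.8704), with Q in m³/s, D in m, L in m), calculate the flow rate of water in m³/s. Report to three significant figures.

Rearranging: Q = [h_f·C^1.852·D^4.8704 / (10.67·L)]^(1/1.852)
Q = [36.6·95.1^1.852·0.383^4.8704 / (10.67·1810)]^0.540 = 0.2583 m³/s

Q ≈ 0.258 m³/s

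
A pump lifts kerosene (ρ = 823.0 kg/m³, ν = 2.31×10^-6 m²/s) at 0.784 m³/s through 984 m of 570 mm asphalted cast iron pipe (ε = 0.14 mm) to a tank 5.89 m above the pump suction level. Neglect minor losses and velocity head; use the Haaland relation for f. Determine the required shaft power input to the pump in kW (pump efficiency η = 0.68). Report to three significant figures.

V = 4Q/(πD²) = 3.072 m/s; Re = 7.58×10^5; ε/D = 2.46×10^-4; f = 0.01529
h_f = f(L/D)V²/2g = 12.70 m
Total head H = z + h_f = 5.89 + 12.70 = 18.59 m
P_hyd = ρgQH = 823.0·9.81·0.784·18.59 = 117.7 kW
P_shaft = P_hyd/η = 117.7/0.68 = 173.0 kW

P_shaft ≈ 173 kW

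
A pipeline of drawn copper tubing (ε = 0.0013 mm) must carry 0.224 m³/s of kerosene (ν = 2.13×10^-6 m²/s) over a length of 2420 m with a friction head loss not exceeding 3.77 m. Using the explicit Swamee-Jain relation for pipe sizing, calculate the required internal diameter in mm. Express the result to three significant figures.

Swamee-Jain (Type III): D = 0.66·[ε^1.25·(LQ²/(gh_f))^4.75 + ν·Q^9.4·(L/(gh_f))^5.2]^0.04
LQ²/(gh_f) = 3.283; L/(gh_f) = 65.43
Term 1 = ε^1.25·(…)^4.75 = 1.24×10^-5; Term 2 = ν·Q^9.4·(…)^5.2 = 0.00460
D = 0.66·(1.24×10^-5 + 0.00460)^0.04 = 0.5322 m = 532 mm
Check: V = 1.01 m/s, Re = 2.52×10^5, f = 0.01489, h_f = 3.50 m ≈ 3.77 m ✓

D ≈ 532 mm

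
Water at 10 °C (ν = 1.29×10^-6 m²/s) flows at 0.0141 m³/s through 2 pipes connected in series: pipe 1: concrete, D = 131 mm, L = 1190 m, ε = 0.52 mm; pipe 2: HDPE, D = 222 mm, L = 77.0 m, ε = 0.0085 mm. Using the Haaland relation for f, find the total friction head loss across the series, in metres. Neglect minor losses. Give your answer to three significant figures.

H ≈ 14.9 m

Pipe 1: V = 1.046 m/s, Re = 1.06×10^5, ε/D = 0.00397, f = 0.02934, h_1 = f(L/D)V²/2g = 14.86 m
Pipe 2: V = 0.3643 m/s, Re = 6.27×10^4, ε/D = 3.83×10^-5, f = 0.01981, h_2 = f(L/D)V²/2g = 0.04648 m
Series → Q common, losses add: H = Σh = 14.91 m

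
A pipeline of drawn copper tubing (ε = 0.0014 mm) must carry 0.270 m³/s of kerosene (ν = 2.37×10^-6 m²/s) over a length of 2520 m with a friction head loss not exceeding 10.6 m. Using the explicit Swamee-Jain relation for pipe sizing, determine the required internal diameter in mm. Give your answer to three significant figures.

D ≈ 466 mm

Swamee-Jain (Type III): D = 0.66·[ε^1.25·(LQ²/(gh_f))^4.75 + ν·Q^9.4·(L/(gh_f))^5.2]^0.04
LQ²/(gh_f) = 1.767; L/(gh_f) = 24.23
Term 1 = ε^1.25·(…)^4.75 = 7.19×10^-7; Term 2 = ν·Q^9.4·(…)^5.2 = 1.69×10^-4
D = 0.66·(7.19×10^-7 + 1.69×10^-4)^0.04 = 0.4664 m = 466 mm
Check: V = 1.58 m/s, Re = 3.11×10^5, f = 0.01431, h_f = 9.84 m ≈ 10.6 m ✓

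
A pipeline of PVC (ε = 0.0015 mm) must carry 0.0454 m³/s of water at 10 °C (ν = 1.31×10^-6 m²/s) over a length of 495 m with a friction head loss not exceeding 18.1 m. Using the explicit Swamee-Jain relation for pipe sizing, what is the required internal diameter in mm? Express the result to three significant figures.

D ≈ 149 mm

Swamee-Jain (Type III): D = 0.66·[ε^1.25·(LQ²/(gh_f))^4.75 + ν·Q^9.4·(L/(gh_f))^5.2]^0.04
LQ²/(gh_f) = 0.005746; L/(gh_f) = 2.788
Term 1 = ε^1.25·(…)^4.75 = 1.19×10^-18; Term 2 = ν·Q^9.4·(…)^5.2 = 6.44×10^-17
D = 0.66·(1.19×10^-18 + 6.44×10^-17)^0.04 = 0.1487 m = 149 mm
Check: V = 2.62 m/s, Re = 2.97×10^5, f = 0.01452, h_f = 16.9 m ≈ 18.1 m ✓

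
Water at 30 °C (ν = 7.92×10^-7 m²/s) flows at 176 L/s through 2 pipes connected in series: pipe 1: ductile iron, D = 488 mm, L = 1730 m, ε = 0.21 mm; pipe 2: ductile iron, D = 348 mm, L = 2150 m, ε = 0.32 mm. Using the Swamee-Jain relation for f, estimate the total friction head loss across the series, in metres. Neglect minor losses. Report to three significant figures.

H ≈ 24.0 m

Pipe 1: V = 0.9410 m/s, Re = 5.80×10^5, ε/D = 4.30×10^-4, f = 0.01719, h_1 = f(L/D)V²/2g = 2.750 m
Pipe 2: V = 1.850 m/s, Re = 8.13×10^5, ε/D = 9.20×10^-4, f = 0.01974, h_2 = f(L/D)V²/2g = 21.28 m
Series → Q common, losses add: H = Σh = 24.03 m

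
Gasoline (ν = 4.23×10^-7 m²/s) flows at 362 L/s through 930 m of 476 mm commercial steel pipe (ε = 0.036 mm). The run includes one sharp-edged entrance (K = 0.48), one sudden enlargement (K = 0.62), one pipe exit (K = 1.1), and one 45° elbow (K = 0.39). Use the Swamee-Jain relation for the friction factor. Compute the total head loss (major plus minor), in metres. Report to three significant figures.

H_L ≈ 5.62 m

V = 4Q/(πD²) = 2.034 m/s; V²/2g = 0.2109 m
Re = 2.29×10^6, ε/D = 7.56×10^-5 → f = 0.01232 (Swamee-Jain)
Major: h_f = f(L/D)·V²/2g = 0.01232·1954·0.2109 = 5.077 m
Minor: ΣK = 2.59; h_m = ΣK·V²/2g = 0.5463 m
Total H_L = 5.077 + 0.5463 = 5.623 m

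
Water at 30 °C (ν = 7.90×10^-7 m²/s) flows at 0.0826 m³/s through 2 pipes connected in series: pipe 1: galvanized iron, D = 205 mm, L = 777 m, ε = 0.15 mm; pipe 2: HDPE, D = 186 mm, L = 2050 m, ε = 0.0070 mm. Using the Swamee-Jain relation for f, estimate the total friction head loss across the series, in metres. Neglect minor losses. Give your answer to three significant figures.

Pipe 1: V = 2.503 m/s, Re = 6.49×10^5, ε/D = 7.32×10^-4, f = 0.01891, h_1 = f(L/D)V²/2g = 22.88 m
Pipe 2: V = 3.040 m/s, Re = 7.16×10^5, ε/D = 3.76×10^-5, f = 0.01299, h_2 = f(L/D)V²/2g = 67.44 m
Series → Q common, losses add: H = Σh = 90.33 m

H ≈ 90.3 m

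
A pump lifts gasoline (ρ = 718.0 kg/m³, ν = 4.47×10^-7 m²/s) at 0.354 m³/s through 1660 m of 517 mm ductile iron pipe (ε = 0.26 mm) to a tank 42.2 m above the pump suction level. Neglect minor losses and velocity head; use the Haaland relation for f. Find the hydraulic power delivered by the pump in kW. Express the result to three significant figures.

V = 4Q/(πD²) = 1.686 m/s; Re = 1.95×10^6; ε/D = 5.03×10^-4; f = 0.01698
h_f = f(L/D)V²/2g = 7.903 m
Total head H = z + h_f = 42.2 + 7.903 = 50.10 m
P_hyd = ρgQH = 718.0·9.81·0.354·50.10 = 124.9 kW

P_hyd ≈ 125 kW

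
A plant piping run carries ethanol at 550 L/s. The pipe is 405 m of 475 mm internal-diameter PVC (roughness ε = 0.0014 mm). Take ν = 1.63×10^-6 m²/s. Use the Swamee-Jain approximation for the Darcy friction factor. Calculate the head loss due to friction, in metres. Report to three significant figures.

V = 4Q/(πD²) = 4·0.550/(π·0.475²) = 3.104 m/s
Re = VD/ν = 3.104·0.475/1.63×10^-6 = 9.04×10^5 → turbulent
ε/D = 0.0014/475 = 2.95×10^-6
Swamee-Jain: f = 0.01188
h_f = f(L/D)V²/(2g) = 0.01188·(405/0.475)·3.104²/(2·9.81) = 4.971 m

h_f ≈ 4.97 m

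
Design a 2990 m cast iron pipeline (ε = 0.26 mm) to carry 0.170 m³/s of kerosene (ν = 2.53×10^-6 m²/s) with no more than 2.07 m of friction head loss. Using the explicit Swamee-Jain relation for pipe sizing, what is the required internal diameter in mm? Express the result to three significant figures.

D ≈ 590 mm

Swamee-Jain (Type III): D = 0.66·[ε^1.25·(LQ²/(gh_f))^4.75 + ν·Q^9.4·(L/(gh_f))^5.2]^0.04
LQ²/(gh_f) = 4.255; L/(gh_f) = 147.2
Term 1 = ε^1.25·(…)^4.75 = 0.0321; Term 2 = ν·Q^9.4·(…)^5.2 = 0.0277
D = 0.66·(0.0321 + 0.0277)^0.04 = 0.5897 m = 590 mm
Check: V = 0.622 m/s, Re = 1.45×10^5, f = 0.01925, h_f = 1.93 m ≈ 2.07 m ✓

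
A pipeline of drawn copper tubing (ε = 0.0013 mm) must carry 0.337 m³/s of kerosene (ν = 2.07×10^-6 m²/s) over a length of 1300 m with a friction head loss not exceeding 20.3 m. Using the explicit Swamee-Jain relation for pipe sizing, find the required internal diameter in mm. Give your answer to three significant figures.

Swamee-Jain (Type III): D = 0.66·[ε^1.25·(LQ²/(gh_f))^4.75 + ν·Q^9.4·(L/(gh_f))^5.2]^0.04
LQ²/(gh_f) = 0.7414; L/(gh_f) = 6.528
Term 1 = ε^1.25·(…)^4.75 = 1.06×10^-8; Term 2 = ν·Q^9.4·(…)^5.2 = 1.30×10^-6
D = 0.66·(1.06×10^-8 + 1.30×10^-6)^0.04 = 0.3839 m = 384 mm
Check: V = 2.91 m/s, Re = 5.40×10^5, f = 0.01297, h_f = 19.0 m ≈ 20.3 m ✓

D ≈ 384 mm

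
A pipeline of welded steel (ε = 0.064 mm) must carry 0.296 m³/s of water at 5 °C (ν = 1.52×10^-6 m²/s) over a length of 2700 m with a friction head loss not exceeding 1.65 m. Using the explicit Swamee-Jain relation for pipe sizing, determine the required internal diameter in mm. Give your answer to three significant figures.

Swamee-Jain (Type III): D = 0.66·[ε^1.25·(LQ²/(gh_f))^4.75 + ν·Q^9.4·(L/(gh_f))^5.2]^0.04
LQ²/(gh_f) = 14.61; L/(gh_f) = 166.8
Term 1 = ε^1.25·(…)^4.75 = 1.95; Term 2 = ν·Q^9.4·(…)^5.2 = 5.85
D = 0.66·(1.95 + 5.85)^0.04 = 0.7165 m = 717 mm
Check: V = 0.734 m/s, Re = 3.46×10^5, f = 0.01503, h_f = 1.56 m ≈ 1.65 m ✓

D ≈ 717 mm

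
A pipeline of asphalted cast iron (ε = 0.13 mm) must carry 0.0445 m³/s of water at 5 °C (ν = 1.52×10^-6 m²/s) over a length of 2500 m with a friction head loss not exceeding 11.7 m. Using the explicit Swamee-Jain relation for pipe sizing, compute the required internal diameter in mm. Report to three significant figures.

Swamee-Jain (Type III): D = 0.66·[ε^1.25·(LQ²/(gh_f))^4.75 + ν·Q^9.4·(L/(gh_f))^5.2]^0.04
LQ²/(gh_f) = 0.04313; L/(gh_f) = 21.78
Term 1 = ε^1.25·(…)^4.75 = 4.55×10^-12; Term 2 = ν·Q^9.4·(…)^5.2 = 2.72×10^-12
D = 0.66·(4.55×10^-12 + 2.72×10^-12)^0.04 = 0.2366 m = 237 mm
Check: V = 1.01 m/s, Re = 1.58×10^5, f = 0.01961, h_f = 10.8 m ≈ 11.7 m ✓

D ≈ 237 mm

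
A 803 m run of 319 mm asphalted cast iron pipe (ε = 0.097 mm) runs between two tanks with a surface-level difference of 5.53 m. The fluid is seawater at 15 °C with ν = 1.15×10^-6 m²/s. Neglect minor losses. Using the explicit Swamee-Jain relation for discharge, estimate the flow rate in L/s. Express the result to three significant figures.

Q ≈ 129 L/s

Swamee-Jain (Type II): Q = -0.965·√(gD⁵h_f/L)·ln[ε/(3.7D) + √(3.17ν²L/(gD³h_f))]
√(gD⁵h_f/L) = √(9.81·0.319⁵·5.53/803) = 0.01494
ε/(3.7D) = 8.22×10^-5; √(3.17ν²L/(gD³h_f)) = 4.37×10^-5
Q = -0.965·0.01494·ln(1.259×10^-4) = 0.1295 m³/s
Check: V = 1.62 m/s, Re = 4.49×10^5, f = 0.01653, h_f = 5.56 m ≈ 5.53 m ✓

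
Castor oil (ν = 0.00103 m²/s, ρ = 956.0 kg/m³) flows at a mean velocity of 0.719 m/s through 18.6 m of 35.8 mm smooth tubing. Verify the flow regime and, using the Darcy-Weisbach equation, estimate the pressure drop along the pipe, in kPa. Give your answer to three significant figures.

Δp ≈ 329 kPa

Re = VD/ν = 0.719·0.03580/0.00103 = 25.0 → laminar (Re < 2300)
f = 64/Re = 2.561
h_f = f(L/D)V²/(2g) = 2.561·(18.6/0.03580)·0.719²/(2·9.81) = 35.06 m
Δp = ρg·h_f = 956.0·9.81·35.06 = 328.8 kPa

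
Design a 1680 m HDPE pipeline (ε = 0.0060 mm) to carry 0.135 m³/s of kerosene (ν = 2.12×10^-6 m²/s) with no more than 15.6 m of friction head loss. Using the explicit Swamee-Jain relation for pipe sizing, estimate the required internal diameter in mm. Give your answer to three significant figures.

D ≈ 304 mm

Swamee-Jain (Type III): D = 0.66·[ε^1.25·(LQ²/(gh_f))^4.75 + ν·Q^9.4·(L/(gh_f))^5.2]^0.04
LQ²/(gh_f) = 0.2001; L/(gh_f) = 10.98
Term 1 = ε^1.25·(…)^4.75 = 1.42×10^-10; Term 2 = ν·Q^9.4·(…)^5.2 = 3.65×10^-9
D = 0.66·(1.42×10^-10 + 3.65×10^-9)^0.04 = 0.3039 m = 304 mm
Check: V = 1.86 m/s, Re = 2.67×10^5, f = 0.01491, h_f = 14.6 m ≈ 15.6 m ✓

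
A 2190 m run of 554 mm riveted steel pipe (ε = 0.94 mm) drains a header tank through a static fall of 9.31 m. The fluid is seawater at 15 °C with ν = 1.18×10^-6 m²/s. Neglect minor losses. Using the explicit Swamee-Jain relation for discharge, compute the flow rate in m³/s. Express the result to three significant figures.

Q ≈ 0.344 m³/s

Swamee-Jain (Type II): Q = -0.965·√(gD⁵h_f/L)·ln[ε/(3.7D) + √(3.17ν²L/(gD³h_f))]
√(gD⁵h_f/L) = √(9.81·0.554⁵·9.31/2190) = 0.04665
ε/(3.7D) = 4.59×10^-4; √(3.17ν²L/(gD³h_f)) = 2.49×10^-5
Q = -0.965·0.04665·ln(4.835×10^-4) = 0.3437 m³/s
Check: V = 1.43 m/s, Re = 6.69×10^5, f = 0.02284, h_f = 9.35 m ≈ 9.31 m ✓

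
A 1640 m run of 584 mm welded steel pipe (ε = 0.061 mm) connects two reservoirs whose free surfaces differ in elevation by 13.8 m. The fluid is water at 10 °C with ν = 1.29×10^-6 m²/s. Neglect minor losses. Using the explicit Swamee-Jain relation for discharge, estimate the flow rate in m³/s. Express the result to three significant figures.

Q ≈ 0.721 m³/s

Swamee-Jain (Type II): Q = -0.965·√(gD⁵h_f/L)·ln[ε/(3.7D) + √(3.17ν²L/(gD³h_f))]
√(gD⁵h_f/L) = √(9.81·0.584⁵·13.8/1640) = 0.07488
ε/(3.7D) = 2.82×10^-5; √(3.17ν²L/(gD³h_f)) = 1.79×10^-5
Q = -0.965·0.07488·ln(4.614×10^-5) = 0.7215 m³/s
Check: V = 2.69 m/s, Re = 1.22×10^6, f = 0.01337, h_f = 13.9 m ≈ 13.8 m ✓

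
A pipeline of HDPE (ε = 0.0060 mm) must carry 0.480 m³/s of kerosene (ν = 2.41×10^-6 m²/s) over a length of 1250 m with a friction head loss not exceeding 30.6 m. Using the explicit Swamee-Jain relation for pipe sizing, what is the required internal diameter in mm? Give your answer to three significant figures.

D ≈ 403 mm

Swamee-Jain (Type III): D = 0.66·[ε^1.25·(LQ²/(gh_f))^4.75 + ν·Q^9.4·(L/(gh_f))^5.2]^0.04
LQ²/(gh_f) = 0.9594; L/(gh_f) = 4.164
Term 1 = ε^1.25·(…)^4.75 = 2.44×10^-7; Term 2 = ν·Q^9.4·(…)^5.2 = 4.05×10^-6
D = 0.66·(2.44×10^-7 + 4.05×10^-6)^0.04 = 0.4026 m = 403 mm
Check: V = 3.77 m/s, Re = 6.30×10^5, f = 0.01284, h_f = 28.9 m ≈ 30.6 m ✓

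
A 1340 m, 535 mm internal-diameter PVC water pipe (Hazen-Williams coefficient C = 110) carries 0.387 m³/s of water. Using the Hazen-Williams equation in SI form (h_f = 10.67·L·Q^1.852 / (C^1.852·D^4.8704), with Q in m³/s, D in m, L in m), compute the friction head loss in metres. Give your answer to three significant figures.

h_f ≈ 8.59 m

h_f = 10.67·1340·0.387^1.852 / (110^1.852·0.535^4.8704) = 8.592 m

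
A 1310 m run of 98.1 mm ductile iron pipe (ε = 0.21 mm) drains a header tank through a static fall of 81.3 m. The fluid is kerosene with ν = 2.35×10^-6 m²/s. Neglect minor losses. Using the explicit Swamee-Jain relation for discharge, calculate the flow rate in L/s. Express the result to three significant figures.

Swamee-Jain (Type II): Q = -0.965·√(gD⁵h_f/L)·ln[ε/(3.7D) + √(3.17ν²L/(gD³h_f))]
√(gD⁵h_f/L) = √(9.81·0.0981⁵·81.3/1310) = 0.002352
ε/(3.7D) = 5.79×10^-4; √(3.17ν²L/(gD³h_f)) = 1.75×10^-4
Q = -0.965·0.002352·ln(7.531×10^-4) = 0.01632 m³/s
Check: V = 2.16 m/s, Re = 9.01×10^4, f = 0.02586, h_f = 82.1 m ≈ 81.3 m ✓

Q ≈ 16.3 L/s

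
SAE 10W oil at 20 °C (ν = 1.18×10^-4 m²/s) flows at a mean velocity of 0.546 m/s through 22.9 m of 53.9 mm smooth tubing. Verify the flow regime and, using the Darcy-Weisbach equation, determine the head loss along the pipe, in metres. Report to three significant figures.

h_f ≈ 1.66 m

Re = VD/ν = 0.546·0.05390/1.18×10^-4 = 249 → laminar (Re < 2300)
f = 64/Re = 0.2566
h_f = f(L/D)V²/(2g) = 0.2566·(22.9/0.05390)·0.546²/(2·9.81) = 1.657 m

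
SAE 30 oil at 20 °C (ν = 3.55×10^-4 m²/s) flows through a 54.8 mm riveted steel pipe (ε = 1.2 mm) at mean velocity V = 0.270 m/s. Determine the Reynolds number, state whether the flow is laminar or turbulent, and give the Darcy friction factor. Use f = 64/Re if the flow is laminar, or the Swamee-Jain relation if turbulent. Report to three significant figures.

Re = VD/ν = 0.2700·0.0548/3.55×10^-4 = 41.7
Re < 2300 → laminar → f = 64/Re = 1.536

Re ≈ 41.7; laminar; f = 64/Re ≈ 1.54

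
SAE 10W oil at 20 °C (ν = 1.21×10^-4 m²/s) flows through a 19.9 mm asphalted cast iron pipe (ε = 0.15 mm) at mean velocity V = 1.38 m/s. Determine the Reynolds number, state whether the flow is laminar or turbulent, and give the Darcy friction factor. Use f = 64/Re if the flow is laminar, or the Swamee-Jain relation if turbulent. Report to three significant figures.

Re = VD/ν = 1.380·0.0199/1.21×10^-4 = 227
Re < 2300 → laminar → f = 64/Re = 0.2820

Re ≈ 227; laminar; f = 64/Re ≈ 0.282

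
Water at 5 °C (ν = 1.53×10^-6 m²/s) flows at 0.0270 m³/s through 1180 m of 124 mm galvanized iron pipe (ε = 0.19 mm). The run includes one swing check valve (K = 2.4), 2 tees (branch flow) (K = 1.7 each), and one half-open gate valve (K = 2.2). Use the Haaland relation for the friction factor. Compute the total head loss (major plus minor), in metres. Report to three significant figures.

H_L ≈ 57.6 m

V = 4Q/(πD²) = 2.236 m/s; V²/2g = 0.2548 m
Re = 1.81×10^5, ε/D = 0.00153 → f = 0.02292 (Haaland)
Major: h_f = f(L/D)·V²/2g = 0.02292·9516·0.2548 = 55.56 m
Minor: ΣK = 8.00; h_m = ΣK·V²/2g = 2.038 m
Total H_L = 55.56 + 2.038 = 57.60 m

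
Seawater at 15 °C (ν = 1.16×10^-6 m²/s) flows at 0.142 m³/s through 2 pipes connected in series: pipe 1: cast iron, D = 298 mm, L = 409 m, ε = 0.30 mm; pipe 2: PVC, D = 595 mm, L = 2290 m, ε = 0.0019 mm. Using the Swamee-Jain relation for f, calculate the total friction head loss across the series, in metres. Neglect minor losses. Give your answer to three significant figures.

Pipe 1: V = 2.036 m/s, Re = 5.23×10^5, ε/D = 0.00101, f = 0.02036, h_1 = f(L/D)V²/2g = 5.903 m
Pipe 2: V = 0.5107 m/s, Re = 2.62×10^5, ε/D = 3.19×10^-6, f = 0.01478, h_2 = f(L/D)V²/2g = 0.7562 m
Series → Q common, losses add: H = Σh = 6.659 m

H ≈ 6.66 m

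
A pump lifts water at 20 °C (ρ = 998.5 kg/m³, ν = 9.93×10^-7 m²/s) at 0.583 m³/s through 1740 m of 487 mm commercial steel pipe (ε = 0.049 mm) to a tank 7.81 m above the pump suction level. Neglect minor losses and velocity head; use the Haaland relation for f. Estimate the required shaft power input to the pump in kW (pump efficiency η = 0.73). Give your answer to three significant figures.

P_shaft ≈ 242 kW

V = 4Q/(πD²) = 3.130 m/s; Re = 1.53×10^6; ε/D = 1.01×10^-4; f = 0.01294
h_f = f(L/D)V²/2g = 23.08 m
Total head H = z + h_f = 7.81 + 23.08 = 30.89 m
P_hyd = ρgQH = 998.5·9.81·0.583·30.89 = 176.4 kW
P_shaft = P_hyd/η = 176.4/0.73 = 241.6 kW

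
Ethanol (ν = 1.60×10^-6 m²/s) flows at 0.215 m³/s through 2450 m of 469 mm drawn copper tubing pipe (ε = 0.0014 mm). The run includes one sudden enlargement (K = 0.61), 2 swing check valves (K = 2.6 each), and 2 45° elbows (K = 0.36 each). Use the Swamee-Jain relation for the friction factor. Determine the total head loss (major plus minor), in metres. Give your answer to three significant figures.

V = 4Q/(πD²) = 1.245 m/s; V²/2g = 0.07894 m
Re = 3.65×10^5, ε/D = 2.99×10^-6 → f = 0.01390 (Swamee-Jain)
Major: h_f = f(L/D)·V²/2g = 0.01390·5224·0.07894 = 5.733 m
Minor: ΣK = 6.53; h_m = ΣK·V²/2g = 0.5155 m
Total H_L = 5.733 + 0.5155 = 6.248 m

H_L ≈ 6.25 m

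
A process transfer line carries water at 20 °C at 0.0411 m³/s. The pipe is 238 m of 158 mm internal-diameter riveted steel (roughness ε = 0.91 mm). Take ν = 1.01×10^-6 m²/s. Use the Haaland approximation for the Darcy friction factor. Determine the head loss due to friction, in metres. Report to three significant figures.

h_f ≈ 10.8 m

V = 4Q/(πD²) = 4·0.0411/(π·0.158²) = 2.096 m/s
Re = VD/ν = 2.096·0.158/1.01×10^-6 = 3.28×10^5 → turbulent
ε/D = 0.91/158 = 0.00576
Haaland: f = 0.03202
h_f = f(L/D)V²/(2g) = 0.03202·(238/0.158)·2.096²/(2·9.81) = 10.80 m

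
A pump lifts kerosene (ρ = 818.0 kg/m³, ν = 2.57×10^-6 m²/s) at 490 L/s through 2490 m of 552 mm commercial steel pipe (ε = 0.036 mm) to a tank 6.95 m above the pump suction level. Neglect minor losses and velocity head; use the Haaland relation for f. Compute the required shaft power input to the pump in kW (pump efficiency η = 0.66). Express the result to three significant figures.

P_shaft ≈ 122 kW

V = 4Q/(πD²) = 2.048 m/s; Re = 4.40×10^5; ε/D = 6.52×10^-5; f = 0.01410
h_f = f(L/D)V²/2g = 13.59 m
Total head H = z + h_f = 6.95 + 13.59 = 20.54 m
P_hyd = ρgQH = 818.0·9.81·0.490·20.54 = 80.77 kW
P_shaft = P_hyd/η = 80.77/0.66 = 122.4 kW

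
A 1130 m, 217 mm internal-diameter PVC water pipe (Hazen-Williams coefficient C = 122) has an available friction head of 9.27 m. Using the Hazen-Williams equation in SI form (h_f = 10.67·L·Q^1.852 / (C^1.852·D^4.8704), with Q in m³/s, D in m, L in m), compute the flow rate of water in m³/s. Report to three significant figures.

Q ≈ 0.0457 m³/s

Rearranging: Q = [h_f·C^1.852·D^4.8704 / (10.67·L)]^(1/1.852)
Q = [9.27·122^1.852·0.217^4.8704 / (10.67·1130)]^0.540 = 0.04569 m³/s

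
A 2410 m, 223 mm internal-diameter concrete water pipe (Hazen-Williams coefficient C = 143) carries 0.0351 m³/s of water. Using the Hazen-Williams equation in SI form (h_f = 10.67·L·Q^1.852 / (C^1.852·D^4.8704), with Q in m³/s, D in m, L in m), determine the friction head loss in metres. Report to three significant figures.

h_f = 10.67·2410·0.0351^1.852 / (143^1.852·0.223^4.8704) = 7.915 m

h_f ≈ 7.91 m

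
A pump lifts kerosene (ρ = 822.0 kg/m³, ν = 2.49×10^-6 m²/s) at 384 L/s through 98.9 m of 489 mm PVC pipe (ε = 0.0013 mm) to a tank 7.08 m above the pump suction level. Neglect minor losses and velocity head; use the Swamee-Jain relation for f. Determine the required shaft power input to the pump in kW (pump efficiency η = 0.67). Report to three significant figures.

V = 4Q/(πD²) = 2.045 m/s; Re = 4.02×10^5; ε/D = 2.66×10^-6; f = 0.01366
h_f = f(L/D)V²/2g = 0.5886 m
Total head H = z + h_f = 7.08 + 0.5886 = 7.669 m
P_hyd = ρgQH = 822.0·9.81·0.384·7.669 = 23.75 kW
P_shaft = P_hyd/η = 23.75/0.67 = 35.44 kW

P_shaft ≈ 35.4 kW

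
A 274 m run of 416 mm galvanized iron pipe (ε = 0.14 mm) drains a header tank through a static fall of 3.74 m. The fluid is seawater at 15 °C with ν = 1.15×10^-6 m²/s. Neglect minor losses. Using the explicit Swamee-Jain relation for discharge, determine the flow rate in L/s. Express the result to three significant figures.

Swamee-Jain (Type II): Q = -0.965·√(gD⁵h_f/L)·ln[ε/(3.7D) + √(3.17ν²L/(gD³h_f))]
√(gD⁵h_f/L) = √(9.81·0.416⁵·3.74/274) = 0.04084
ε/(3.7D) = 9.10×10^-5; √(3.17ν²L/(gD³h_f)) = 2.09×10^-5
Q = -0.965·0.04084·ln(1.118×10^-4) = 0.3586 m³/s
Check: V = 2.64 m/s, Re = 9.54×10^5, f = 0.01610, h_f = 3.76 m ≈ 3.74 m ✓

Q ≈ 359 L/s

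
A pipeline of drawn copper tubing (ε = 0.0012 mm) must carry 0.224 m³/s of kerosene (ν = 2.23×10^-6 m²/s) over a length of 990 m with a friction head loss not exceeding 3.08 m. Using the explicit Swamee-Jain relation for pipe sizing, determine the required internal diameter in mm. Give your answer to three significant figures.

Swamee-Jain (Type III): D = 0.66·[ε^1.25·(LQ²/(gh_f))^4.75 + ν·Q^9.4·(L/(gh_f))^5.2]^0.04
LQ²/(gh_f) = 1.644; L/(gh_f) = 32.77
Term 1 = ε^1.25·(…)^4.75 = 4.21×10^-7; Term 2 = ν·Q^9.4·(…)^5.2 = 1.32×10^-4
D = 0.66·(4.21×10^-7 + 1.32×10^-4)^0.04 = 0.4618 m = 462 mm
Check: V = 1.34 m/s, Re = 2.77×10^5, f = 0.01462, h_f = 2.86 m ≈ 3.08 m ✓

D ≈ 462 mm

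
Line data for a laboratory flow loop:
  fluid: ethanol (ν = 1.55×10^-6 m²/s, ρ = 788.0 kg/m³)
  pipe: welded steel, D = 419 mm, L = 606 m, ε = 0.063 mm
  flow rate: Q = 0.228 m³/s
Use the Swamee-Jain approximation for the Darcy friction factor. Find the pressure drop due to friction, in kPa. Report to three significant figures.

V = 4Q/(πD²) = 4·0.228/(π·0.419²) = 1.654 m/s
Re = VD/ν = 1.654·0.419/1.55×10^-6 = 4.47×10^5 → turbulent
ε/D = 0.063/419 = 1.50×10^-4
Swamee-Jain: f = 0.01519
h_f = f(L/D)V²/(2g) = 0.01519·(606/0.419)·1.654²/(2·9.81) = 3.062 m
Δp = ρg·h_f = 788.0·9.81·3.062 = 23.67 kPa

Δp ≈ 23.7 kPa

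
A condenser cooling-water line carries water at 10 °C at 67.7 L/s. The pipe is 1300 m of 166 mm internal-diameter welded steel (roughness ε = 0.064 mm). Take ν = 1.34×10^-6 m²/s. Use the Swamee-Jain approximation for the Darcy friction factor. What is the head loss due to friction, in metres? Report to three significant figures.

V = 4Q/(πD²) = 4·0.0677/(π·0.166²) = 3.128 m/s
Re = VD/ν = 3.128·0.166/1.34×10^-6 = 3.88×10^5 → turbulent
ε/D = 0.064/166 = 3.86×10^-4
Swamee-Jain: f = 0.01730
h_f = f(L/D)V²/(2g) = 0.01730·(1300/0.166)·3.128²/(2·9.81) = 67.56 m

h_f ≈ 67.6 m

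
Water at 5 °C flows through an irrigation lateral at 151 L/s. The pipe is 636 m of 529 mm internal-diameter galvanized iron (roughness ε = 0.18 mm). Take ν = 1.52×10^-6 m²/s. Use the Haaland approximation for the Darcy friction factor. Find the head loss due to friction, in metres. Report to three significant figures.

h_f ≈ 0.504 m

V = 4Q/(πD²) = 4·0.151/(π·0.529²) = 0.6870 m/s
Re = VD/ν = 0.6870·0.529/1.52×10^-6 = 2.39×10^5 → turbulent
ε/D = 0.18/529 = 3.40×10^-4
Haaland: f = 0.01743
h_f = f(L/D)V²/(2g) = 0.01743·(636/0.529)·0.6870²/(2·9.81) = 0.5041 m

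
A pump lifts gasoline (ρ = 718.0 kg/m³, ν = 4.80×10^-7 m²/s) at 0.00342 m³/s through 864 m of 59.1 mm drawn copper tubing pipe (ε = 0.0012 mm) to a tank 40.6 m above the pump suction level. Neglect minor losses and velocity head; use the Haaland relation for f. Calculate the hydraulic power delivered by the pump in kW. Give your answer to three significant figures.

P_hyd ≈ 1.44 kW

V = 4Q/(πD²) = 1.247 m/s; Re = 1.53×10^5; ε/D = 2.03×10^-5; f = 0.01644
h_f = f(L/D)V²/2g = 19.03 m
Total head H = z + h_f = 40.6 + 19.03 = 59.63 m
P_hyd = ρgQH = 718.0·9.81·0.00342·59.63 = 1.437 kW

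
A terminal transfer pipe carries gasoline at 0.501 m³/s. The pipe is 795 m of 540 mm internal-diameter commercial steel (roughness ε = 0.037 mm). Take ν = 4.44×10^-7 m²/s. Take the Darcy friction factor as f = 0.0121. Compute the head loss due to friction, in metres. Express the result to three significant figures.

h_f ≈ 4.34 m

V = 4Q/(πD²) = 4·0.501/(π·0.540²) = 2.188 m/s
h_f = f(L/D)V²/(2g) = 0.01210·(795/0.540)·2.188²/(2·9.81) = 4.345 m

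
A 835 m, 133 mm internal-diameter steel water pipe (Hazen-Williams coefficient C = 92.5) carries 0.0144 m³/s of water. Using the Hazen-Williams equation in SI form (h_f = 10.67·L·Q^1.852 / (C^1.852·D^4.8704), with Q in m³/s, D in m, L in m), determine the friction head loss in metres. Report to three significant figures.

h_f = 10.67·835·0.0144^1.852 / (92.5^1.852·0.133^4.8704) = 14.62 m

h_f ≈ 14.6 m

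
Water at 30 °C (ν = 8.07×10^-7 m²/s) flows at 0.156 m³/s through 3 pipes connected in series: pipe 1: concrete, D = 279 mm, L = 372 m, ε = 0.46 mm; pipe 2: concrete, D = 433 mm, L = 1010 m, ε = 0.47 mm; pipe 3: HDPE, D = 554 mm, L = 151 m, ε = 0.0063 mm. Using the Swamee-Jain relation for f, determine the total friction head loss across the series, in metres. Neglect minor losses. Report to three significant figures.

H ≈ 12.8 m

Pipe 1: V = 2.552 m/s, Re = 8.82×10^5, ε/D = 0.00165, f = 0.02259, h_1 = f(L/D)V²/2g = 9.995 m
Pipe 2: V = 1.059 m/s, Re = 5.68×10^5, ε/D = 0.00109, f = 0.02065, h_2 = f(L/D)V²/2g = 2.755 m
Pipe 3: V = 0.6472 m/s, Re = 4.44×10^5, ε/D = 1.14×10^-5, f = 0.01354, h_3 = f(L/D)V²/2g = 0.07879 m
Series → Q common, losses add: H = Σh = 12.83 m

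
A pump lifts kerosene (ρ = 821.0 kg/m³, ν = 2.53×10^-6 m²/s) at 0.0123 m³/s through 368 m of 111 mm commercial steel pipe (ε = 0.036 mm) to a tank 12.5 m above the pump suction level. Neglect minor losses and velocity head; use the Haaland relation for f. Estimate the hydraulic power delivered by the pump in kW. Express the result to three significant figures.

V = 4Q/(πD²) = 1.271 m/s; Re = 5.58×10^4; ε/D = 3.24×10^-4; f = 0.02127
h_f = f(L/D)V²/2g = 5.806 m
Total head H = z + h_f = 12.5 + 5.806 = 18.31 m
P_hyd = ρgQH = 821.0·9.81·0.0123·18.31 = 1.814 kW

P_hyd ≈ 1.81 kW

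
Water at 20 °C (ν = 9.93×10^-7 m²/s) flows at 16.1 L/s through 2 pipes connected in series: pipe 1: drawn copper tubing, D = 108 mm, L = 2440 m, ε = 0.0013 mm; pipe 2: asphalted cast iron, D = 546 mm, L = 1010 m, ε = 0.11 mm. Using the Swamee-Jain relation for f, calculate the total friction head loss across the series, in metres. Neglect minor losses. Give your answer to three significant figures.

H ≈ 56.1 m

Pipe 1: V = 1.757 m/s, Re = 1.91×10^5, ε/D = 1.20×10^-5, f = 0.01578, h_1 = f(L/D)V²/2g = 56.12 m
Pipe 2: V = 0.06876 m/s, Re = 3.78×10^4, ε/D = 2.01×10^-4, f = 0.02282, h_2 = f(L/D)V²/2g = 0.01017 m
Series → Q common, losses add: H = Σh = 56.13 m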